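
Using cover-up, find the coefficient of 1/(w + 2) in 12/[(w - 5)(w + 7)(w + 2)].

Cover (w + 2), set w=-2: 12/[(-2 - 5)(-2 + 7)] = -12/35


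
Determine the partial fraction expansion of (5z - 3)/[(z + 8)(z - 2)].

At z=-8: A = (5·(-8) - 3)/(-8 - 2) = 43/10. At z=2: B = (5·2 - 3)/(2 + 8) = 7/10
Result: (43/10)/(z + 8) + (7/10)/(z - 2)


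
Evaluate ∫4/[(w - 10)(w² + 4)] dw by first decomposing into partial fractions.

Cover-up at w=10: P = 4/(10²+4) = 1/26. Coeff matching: Q = -1/26, R = -5/13. Decomposition: (1/26)/(w - 10) - ((1/26)w + 5/13)/(w² + 4). Integrate: linear → ln, quadratic → (1/2)ln + arctan: (1/26) ln|(w - 10)| - (1/52) ln(w² + 4) - (5/26) arctan(w/2) + C


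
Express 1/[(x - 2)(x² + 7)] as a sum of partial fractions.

Cover-up at x = 2: A = 1/(2² + 7) = 1/11. Then B = -A = -1/11, C = -A·(0 + 2) = -2/11
Result: (1/11)/(x - 2) - ((1/11)x + 2/11)/(x² + 7)


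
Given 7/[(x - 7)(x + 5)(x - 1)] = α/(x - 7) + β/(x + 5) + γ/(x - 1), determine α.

Cover-up at x = 7: α = 7/[(7 + 5)(7 - 1)] = 7/[(12)(6)] = 7/72


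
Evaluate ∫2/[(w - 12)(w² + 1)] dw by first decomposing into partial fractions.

Cover-up at w=12: P = 2/(12²+1) = 2/145. Coeff matching: Q = -2/145, R = -24/145. Decomposition: (2/145)/(w - 12) - ((2/145)w + 24/145)/(w² + 1). Integrate: linear → ln, quadratic → (1/2)ln + arctan: (2/145) ln|(w - 12)| - (1/145) ln(w² + 1) - (24/145) arctan(w) + C


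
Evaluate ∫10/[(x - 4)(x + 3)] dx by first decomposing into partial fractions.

Decompose: 10/[(x - 4)(x + 3)] = (10/7)/(x - 4) - (10/7)/(x + 3). Integrate each term: (10/7) ln|(x - 4)| - (10/7) ln|(x + 3)| + C


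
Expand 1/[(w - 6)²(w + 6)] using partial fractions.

Cover-up at w=-6: C = 1/(-6 - 6)² = 1/144. Cover-up at w=6: B = 1/(6 + 6) = 1/12. Comparing w² coeff: A = -C = -1/144
Result: (-1/144)/(w - 6) + (1/12)/(w - 6)² + (1/144)/(w + 6)


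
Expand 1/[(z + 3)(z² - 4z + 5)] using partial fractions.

Cover-up at z = -3: α = 1/((-3)² - 4·(-3) + 5) = 1/26. Then β = -α = -1/26, γ = -α·(-4 - 3) = 7/26
Result: (1/26)/(z + 3) - ((1/26)z - 7/26)/(z² - 4z + 5)


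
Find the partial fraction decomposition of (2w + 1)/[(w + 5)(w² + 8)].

At w=-5: P = (2·(-5) + 1)/((-5)² + 8) = -3/11. Q = -P = 3/11, R = 2 - (-5)·P = 7/11
Result: (-3/11)/(w + 5) + ((3/11)w + 7/11)/(w² + 8)


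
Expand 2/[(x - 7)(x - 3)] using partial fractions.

2/(x - 7)(x - 3) = α/(x - 7) + β/(x - 3). α = 2/(7 - 3) = 1/2, β = 2/(3 - 7) = -1/2
Result: (1/2)/(x - 7) - (1/2)/(x - 3)


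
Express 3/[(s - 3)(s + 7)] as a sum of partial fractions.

3/(s - 3)(s + 7) = A/(s - 3) + B/(s + 7). A = 3/(3 + 7) = 3/10, B = 3/(-7 - 3) = -3/10
Result: (3/10)/(s - 3) - (3/10)/(s + 7)


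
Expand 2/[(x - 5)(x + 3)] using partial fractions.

2/(x - 5)(x + 3) = A/(x - 5) + B/(x + 3). A = 2/(5 + 3) = 1/4, B = 2/(-3 - 5) = -1/4
Result: (1/4)/(x - 5) - (1/4)/(x + 3)


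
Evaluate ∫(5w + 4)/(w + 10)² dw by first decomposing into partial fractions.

Decompose: A = 5, B = 5·(-10) + 4 = -46, so (5w + 4)/(w + 10)² = 5/(w + 10) - 46/(w + 10)². Integrate: ∫ A/(w + 10) dw = 5 ln|(w + 10)|; ∫ B/(w + 10)² dw = 46/(w + 10). Sum: 5 ln|(w + 10)| + 46/(w + 10) + C


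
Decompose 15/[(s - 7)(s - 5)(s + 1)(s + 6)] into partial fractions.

Using Heaviside cover-up: (15/208)/(s - 7) - (5/44)/(s - 5) + (1/16)/(s + 1) - (3/143)/(s + 6)


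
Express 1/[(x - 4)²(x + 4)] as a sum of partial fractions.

Cover-up at x=-4: R = 1/(-4 - 4)² = 1/64. Cover-up at x=4: Q = 1/(4 + 4) = 1/8. Comparing x² coeff: P = -R = -1/64
Result: (-1/64)/(x - 4) + (1/8)/(x - 4)² + (1/64)/(x + 4)


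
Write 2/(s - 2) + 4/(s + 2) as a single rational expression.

Common denominator (s - 2)(s + 2). Numerator: 2(s + 2) + 4(s - 2) = (2s + 4) + (4s - 8) = 6s - 4
Result: (6s - 4)/[(s - 2)(s + 2)]


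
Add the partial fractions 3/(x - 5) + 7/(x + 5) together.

Common denominator (x - 5)(x + 5). Numerator: 3(x + 5) + 7(x - 5) = (3x + 15) + (7x - 35) = 10x - 20
Result: (10x - 20)/[(x - 5)(x + 5)]


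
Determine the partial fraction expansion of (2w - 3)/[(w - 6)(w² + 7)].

At w=6: A = (2·6 - 3)/(6² + 7) = 9/43. B = -A = -9/43, C = 2 - 6·A = 32/43
Result: (9/43)/(w - 6) - ((9/43)w - 32/43)/(w² + 7)


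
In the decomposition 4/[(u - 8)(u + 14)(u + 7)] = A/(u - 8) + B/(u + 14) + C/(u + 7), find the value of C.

Cover-up at u = -7: C = 4/[(-7 - 8)(-7 + 14)] = 4/[(-15)(7)] = -4/105


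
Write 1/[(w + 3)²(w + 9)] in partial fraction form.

Cover-up at w=-9: γ = 1/(-9 + 3)² = 1/36. Cover-up at w=-3: β = 1/(-3 + 9) = 1/6. Comparing w² coeff: α = -γ = -1/36
Result: (-1/36)/(w + 3) + (1/6)/(w + 3)² + (1/36)/(w + 9)


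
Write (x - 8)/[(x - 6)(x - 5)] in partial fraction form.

At x=6: α = (1·6 - 8)/(6 - 5) = -2. At x=5: β = (1·5 - 8)/(5 - 6) = 3
Result: -2/(x - 6) + 3/(x - 5)


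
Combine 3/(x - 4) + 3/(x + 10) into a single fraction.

Common denominator (x - 4)(x + 10). Numerator: 3(x + 10) + 3(x - 4) = (3x + 30) + (3x - 12) = 6x + 18
Result: (6x + 18)/[(x - 4)(x + 10)]


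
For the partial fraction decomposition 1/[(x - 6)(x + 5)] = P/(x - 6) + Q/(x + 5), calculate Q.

Cover-up at x = -5: Q = 1/(-5 - 6) = -1/11


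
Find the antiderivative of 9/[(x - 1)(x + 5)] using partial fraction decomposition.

Decompose: 9/[(x - 1)(x + 5)] = (3/2)/(x - 1) - (3/2)/(x + 5). Integrate each term: (3/2) ln|(x - 1)| - (3/2) ln|(x + 5)| + C


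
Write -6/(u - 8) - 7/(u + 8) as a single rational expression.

Common denominator (u - 8)(u + 8). Numerator: -6(u + 8) - 7(u - 8) = (-6u - 48) - (7u - 56) = -13u + 8
Result: (-13u + 8)/[(u - 8)(u + 8)]


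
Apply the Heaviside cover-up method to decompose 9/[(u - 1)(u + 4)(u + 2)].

Cover (u - 1), u=1: α = 9/[(1 + 4)(1 + 2)] = 3/5. Cover (u + 4), u=-4: β = 9/[(-4 - 1)(-4 + 2)] = 9/10. Cover (u + 2), u=-2: γ = 9/[(-2 - 1)(-2 + 4)] = -3/2.
Result: (3/5)/(u - 1) + (9/10)/(u + 4) - (3/2)/(u + 2)


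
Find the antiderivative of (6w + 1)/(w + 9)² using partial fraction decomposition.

Decompose: A = 6, B = 6·(-9) + 1 = -53, so (6w + 1)/(w + 9)² = 6/(w + 9) - 53/(w + 9)². Integrate: ∫ A/(w + 9) dw = 6 ln|(w + 9)|; ∫ B/(w + 9)² dw = 53/(w + 9). Sum: 6 ln|(w + 9)| + 53/(w + 9) + C


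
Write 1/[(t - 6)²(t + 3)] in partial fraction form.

Cover-up at t=-3: R = 1/(-3 - 6)² = 1/81. Cover-up at t=6: Q = 1/(6 + 3) = 1/9. Comparing t² coeff: P = -R = -1/81
Result: (-1/81)/(t - 6) + (1/9)/(t - 6)² + (1/81)/(t + 3)


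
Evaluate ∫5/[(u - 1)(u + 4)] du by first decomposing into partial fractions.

Decompose: 5/[(u - 1)(u + 4)] = 1/(u - 1) - 1/(u + 4). Integrate each term: ln|(u - 1)| - ln|(u + 4)| + C


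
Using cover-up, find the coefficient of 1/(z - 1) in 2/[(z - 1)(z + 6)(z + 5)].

Cover (z - 1), set z=1: 2/[(1 + 6)(1 + 5)] = 1/21


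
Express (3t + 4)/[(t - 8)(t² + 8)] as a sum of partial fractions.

At t=8: P = (3·8 + 4)/(8² + 8) = 7/18. Q = -P = -7/18, R = 3 - 8·P = -1/9
Result: (7/18)/(t - 8) - ((7/18)t + 1/9)/(t² + 8)


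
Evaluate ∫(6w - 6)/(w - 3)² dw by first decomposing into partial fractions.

Decompose: P = 6, Q = 6·3 - 6 = 12, so (6w - 6)/(w - 3)² = 6/(w - 3) + 12/(w - 3)². Integrate: ∫ P/(w - 3) dw = 6 ln|(w - 3)|; ∫ Q/(w - 3)² dw = -12/(w - 3). Sum: 6 ln|(w - 3)| - 12/(w - 3) + C


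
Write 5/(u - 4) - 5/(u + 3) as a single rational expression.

Common denominator (u - 4)(u + 3). Numerator: 5(u + 3) - 5(u - 4) = (5u + 15) - (5u - 20) = 35
Result: (35)/[(u - 4)(u + 3)]


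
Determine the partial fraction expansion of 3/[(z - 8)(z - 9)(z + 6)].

Using cover-up method: P = -3/14, Q = 1/5, R = 1/70
Result: (-3/14)/(z - 8) + (1/5)/(z - 9) + (1/70)/(z + 6)


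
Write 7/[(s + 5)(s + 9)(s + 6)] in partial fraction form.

Using cover-up method: A = 7/4, B = 7/12, C = -7/3
Result: (7/4)/(s + 5) + (7/12)/(s + 9) - (7/3)/(s + 6)


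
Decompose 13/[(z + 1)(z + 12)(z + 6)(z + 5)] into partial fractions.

Using Heaviside cover-up: (13/220)/(z + 1) - (13/462)/(z + 12) + (13/30)/(z + 6) - (13/28)/(z + 5)


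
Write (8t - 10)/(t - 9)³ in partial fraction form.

(8t - 10) = A(t - 9)² + B(t - 9) + C. At t = 9: C = 8·9 - 10 = 62. Coefficients: A = 0, B = 8
Result: 8/(t - 9)² + 62/(t - 9)³


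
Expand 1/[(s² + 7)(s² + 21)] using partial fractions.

Coefficient matching gives α = γ = 0, β = 1/(21-7) = 1/14, δ = -β = -1/14
Result: (1/14)/(s² + 7) - (1/14)/(s² + 21)


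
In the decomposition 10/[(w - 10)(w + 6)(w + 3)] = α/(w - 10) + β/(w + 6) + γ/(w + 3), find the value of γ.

Cover-up at w = -3: γ = 10/[(-3 - 10)(-3 + 6)] = 10/[(-13)(3)] = -10/39


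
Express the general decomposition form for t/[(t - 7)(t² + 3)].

Linear + irreducible quadratic: α/(t - 7) + (βt + γ)/(t² + 3)


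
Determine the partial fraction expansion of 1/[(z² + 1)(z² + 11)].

Coefficient matching gives α = γ = 0, β = 1/(11-1) = 1/10, δ = -β = -1/10
Result: (1/10)/(z² + 1) - (1/10)/(z² + 11)


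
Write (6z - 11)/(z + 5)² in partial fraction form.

(6z - 11) = A(z + 5) + B. At z = -5: B = 6·(-5) - 11 = -41. Coeff of z: A = 6
Result: 6/(z + 5) - 41/(z + 5)²


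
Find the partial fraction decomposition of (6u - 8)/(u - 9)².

(6u - 8) = A(u - 9) + B. At u = 9: B = 6·9 - 8 = 46. Coeff of u: A = 6
Result: 6/(u - 9) + 46/(u - 9)²


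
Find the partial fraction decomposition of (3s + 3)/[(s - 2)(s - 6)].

At s=2: α = (3·2 + 3)/(2 - 6) = -9/4. At s=6: β = (3·6 + 3)/(6 - 2) = 21/4
Result: (-9/4)/(s - 2) + (21/4)/(s - 6)


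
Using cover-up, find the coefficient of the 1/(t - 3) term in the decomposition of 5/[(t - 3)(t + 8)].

Cover (t - 3), set t=3: 5/((t + 8) at t=3) = 5/(11) = 5/11


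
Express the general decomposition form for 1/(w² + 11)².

Repeated quadratic factor: (αw + β)/(w² + 11) + (γw + δ)/(w² + 11)²


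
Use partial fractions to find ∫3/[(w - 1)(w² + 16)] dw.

Cover-up at w=1: α = 3/(1²+16) = 3/17. Coeff matching: β = -3/17, γ = -3/17. Decomposition: (3/17)/(w - 1) - ((3/17)w + 3/17)/(w² + 16). Integrate: linear → ln, quadratic → (1/2)ln + arctan: (3/17) ln|(w - 1)| - (3/34) ln(w² + 16) - (3/68) arctan(w/4) + C


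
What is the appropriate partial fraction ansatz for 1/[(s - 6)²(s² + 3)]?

Repeated linear + quadratic: α/(s - 6) + β/(s - 6)² + (γs + δ)/(s² + 3)


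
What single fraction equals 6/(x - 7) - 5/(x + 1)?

Common denominator (x - 7)(x + 1). Numerator: 6(x + 1) - 5(x - 7) = (6x + 6) - (5x - 35) = x + 41
Result: (x + 41)/[(x - 7)(x + 1)]


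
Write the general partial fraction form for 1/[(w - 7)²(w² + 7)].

Repeated linear + quadratic: P/(w - 7) + Q/(w - 7)² + (Rw + S)/(w² + 7)


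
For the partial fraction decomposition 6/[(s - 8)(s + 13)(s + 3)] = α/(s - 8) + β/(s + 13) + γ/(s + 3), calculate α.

Cover-up at s = 8: α = 6/[(8 + 13)(8 + 3)] = 6/[(21)(11)] = 6/231 = 2/77


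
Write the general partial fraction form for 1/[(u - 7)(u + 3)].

Distinct linear factors: α/(u - 7) + β/(u + 3)


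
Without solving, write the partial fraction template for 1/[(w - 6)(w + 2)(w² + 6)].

Two linear + quadratic: α/(w - 6) + β/(w + 2) + (γw + δ)/(w² + 6)


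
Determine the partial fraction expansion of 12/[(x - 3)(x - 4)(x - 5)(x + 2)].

Using Heaviside cover-up: (6/5)/(x - 3) - 2/(x - 4) + (6/7)/(x - 5) - (2/35)/(x + 2)


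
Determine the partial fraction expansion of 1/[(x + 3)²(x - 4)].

Cover-up at x=4: γ = 1/(4 + 3)² = 1/49. Cover-up at x=-3: β = 1/(-3 - 4) = -1/7. Comparing x² coeff: α = -γ = -1/49
Result: (-1/49)/(x + 3) - (1/7)/(x + 3)² + (1/49)/(x - 4)


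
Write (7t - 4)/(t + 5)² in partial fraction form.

(7t - 4) = A(t + 5) + B. At t = -5: B = 7·(-5) - 4 = -39. Coeff of t: A = 7
Result: 7/(t + 5) - 39/(t + 5)²


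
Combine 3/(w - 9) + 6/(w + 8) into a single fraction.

Common denominator (w - 9)(w + 8). Numerator: 3(w + 8) + 6(w - 9) = (3w + 24) + (6w - 54) = 9w - 30
Result: (9w - 30)/[(w - 9)(w + 8)]


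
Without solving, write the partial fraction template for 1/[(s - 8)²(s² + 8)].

Repeated linear + quadratic: A/(s - 8) + B/(s - 8)² + (Cs + D)/(s² + 8)


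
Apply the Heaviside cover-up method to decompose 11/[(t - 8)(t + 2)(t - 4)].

Cover (t - 8), t=8: A = 11/[(8 + 2)(8 - 4)] = 11/40. Cover (t + 2), t=-2: B = 11/[(-2 - 8)(-2 - 4)] = 11/60. Cover (t - 4), t=4: C = 11/[(4 - 8)(4 + 2)] = -11/24.
Result: (11/40)/(t - 8) + (11/60)/(t + 2) - (11/24)/(t - 4)


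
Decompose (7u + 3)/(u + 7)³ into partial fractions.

(7u + 3) = α(u + 7)² + β(u + 7) + γ. At u = -7: γ = 7·(-7) + 3 = -46. Coefficients: α = 0, β = 7
Result: 7/(u + 7)² - 46/(u + 7)³


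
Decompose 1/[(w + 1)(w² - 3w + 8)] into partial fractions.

Cover-up at w = -1: α = 1/((-1)² - 3·(-1) + 8) = 1/12. Then β = -α = -1/12, γ = -α·(-3 - 1) = 1/3
Result: (1/12)/(w + 1) - ((1/12)w - 1/3)/(w² - 3w + 8)


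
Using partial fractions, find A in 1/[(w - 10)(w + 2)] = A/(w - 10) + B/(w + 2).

Cover-up at w = 10: A = 1/(10 + 2) = 1/12


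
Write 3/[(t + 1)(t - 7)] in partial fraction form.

3/(t + 1)(t - 7) = P/(t + 1) + Q/(t - 7). P = 3/(-1 - 7) = -3/8, Q = 3/(7 + 1) = 3/8
Result: (-3/8)/(t + 1) + (3/8)/(t - 7)


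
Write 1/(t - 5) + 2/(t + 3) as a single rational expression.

Common denominator (t - 5)(t + 3). Numerator: 1(t + 3) + 2(t - 5) = (t + 3) + (2t - 10) = 3t - 7
Result: (3t - 7)/[(t - 5)(t + 3)]


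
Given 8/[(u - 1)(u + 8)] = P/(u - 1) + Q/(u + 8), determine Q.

Cover-up at u = -8: Q = 8/(-8 - 1) = -8/9


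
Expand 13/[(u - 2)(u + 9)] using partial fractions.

13/(u - 2)(u + 9) = α/(u - 2) + β/(u + 9). α = 13/(2 + 9) = 13/11, β = 13/(-9 - 2) = -13/11
Result: (13/11)/(u - 2) - (13/11)/(u + 9)


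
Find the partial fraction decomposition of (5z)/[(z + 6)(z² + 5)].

At z=-6: P = (5·(-6) + 0)/((-6)² + 5) = -30/41. Q = -P = 30/41, R = 5 - (-6)·P = 25/41
Result: (-30/41)/(z + 6) + ((30/41)z + 25/41)/(z² + 5)


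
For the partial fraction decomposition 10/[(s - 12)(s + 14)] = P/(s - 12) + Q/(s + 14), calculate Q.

Cover-up at s = -14: Q = 10/(-14 - 12) = -10/26 = -5/13


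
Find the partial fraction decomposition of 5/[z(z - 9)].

5/z(z - 9) = A/z + B/(z - 9). A = 5/(0 - 9) = -5/9, B = 5/(9 - 0) = 5/9
Result: (-5/9)/z + (5/9)/(z - 9)


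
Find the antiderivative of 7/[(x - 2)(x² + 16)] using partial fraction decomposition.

Cover-up at x=2: A = 7/(2²+16) = 7/20. Coeff matching: B = -7/20, C = -7/10. Decomposition: (7/20)/(x - 2) - ((7/20)x + 7/10)/(x² + 16). Integrate: linear → ln, quadratic → (1/2)ln + arctan: (7/20) ln|(x - 2)| - (7/40) ln(x² + 16) - (7/40) arctan(x/4) + C


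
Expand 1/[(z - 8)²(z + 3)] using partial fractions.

Cover-up at z=-3: R = 1/(-3 - 8)² = 1/121. Cover-up at z=8: Q = 1/(8 + 3) = 1/11. Comparing z² coeff: P = -R = -1/121
Result: (-1/121)/(z - 8) + (1/11)/(z - 8)² + (1/121)/(z + 3)


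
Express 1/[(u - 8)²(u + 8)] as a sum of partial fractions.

Cover-up at u=-8: C = 1/(-8 - 8)² = 1/256. Cover-up at u=8: B = 1/(8 + 8) = 1/16. Comparing u² coeff: A = -C = -1/256
Result: (-1/256)/(u - 8) + (1/16)/(u - 8)² + (1/256)/(u + 8)


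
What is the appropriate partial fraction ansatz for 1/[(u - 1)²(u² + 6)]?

Repeated linear + quadratic: A/(u - 1) + B/(u - 1)² + (Cu + D)/(u² + 6)


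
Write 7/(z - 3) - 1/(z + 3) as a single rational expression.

Common denominator (z - 3)(z + 3). Numerator: 7(z + 3) - 1(z - 3) = (7z + 21) - (z - 3) = 6z + 24
Result: (6z + 24)/[(z - 3)(z + 3)]


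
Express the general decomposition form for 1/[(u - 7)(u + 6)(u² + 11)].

Two linear + quadratic: A/(u - 7) + B/(u + 6) + (Cu + D)/(u² + 11)


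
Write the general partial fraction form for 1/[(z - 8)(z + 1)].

Distinct linear factors: A/(z - 8) + B/(z + 1)


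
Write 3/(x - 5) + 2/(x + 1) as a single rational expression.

Common denominator (x - 5)(x + 1). Numerator: 3(x + 1) + 2(x - 5) = (3x + 3) + (2x - 10) = 5x - 7
Result: (5x - 7)/[(x - 5)(x + 1)]


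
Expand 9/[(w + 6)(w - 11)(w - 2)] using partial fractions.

Using cover-up method: A = 9/136, B = 1/17, C = -1/8
Result: (9/136)/(w + 6) + (1/17)/(w - 11) - (1/8)/(w - 2)


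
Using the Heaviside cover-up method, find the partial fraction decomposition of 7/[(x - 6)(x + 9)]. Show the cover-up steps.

Cover (x - 6): set x=6, get A = 7/(6 + 9) = 7/15. Cover (x + 9): set x=-9, get B = 7/(-9 - 6) = -7/15.
Result: (7/15)/(x - 6) - (7/15)/(x + 9)


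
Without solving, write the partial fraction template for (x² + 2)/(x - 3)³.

Repeated linear factor (power 3): α/(x - 3) + β/(x - 3)² + γ/(x - 3)³


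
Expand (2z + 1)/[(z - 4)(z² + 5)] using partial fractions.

At z=4: α = (2·4 + 1)/(4² + 5) = 3/7. β = -α = -3/7, γ = 2 - 4·α = 2/7
Result: (3/7)/(z - 4) - ((3/7)z - 2/7)/(z² + 5)


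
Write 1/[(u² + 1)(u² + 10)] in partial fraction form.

Coefficient matching gives A = C = 0, B = 1/(10-1) = 1/9, D = -B = -1/9
Result: (1/9)/(u² + 1) - (1/9)/(u² + 10)


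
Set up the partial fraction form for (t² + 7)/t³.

Repeated linear factor (power 3): α/t + β/t² + γ/t³


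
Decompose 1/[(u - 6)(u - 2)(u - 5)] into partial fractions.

Using cover-up method: P = 1/4, Q = 1/12, R = -1/3
Result: (1/4)/(u - 6) + (1/12)/(u - 2) - (1/3)/(u - 5)


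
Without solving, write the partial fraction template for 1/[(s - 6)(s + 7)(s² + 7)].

Two linear + quadratic: P/(s - 6) + Q/(s + 7) + (Rs + S)/(s² + 7)


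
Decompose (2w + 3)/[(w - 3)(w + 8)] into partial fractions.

At w=3: α = (2·3 + 3)/(3 + 8) = 9/11. At w=-8: β = (2·(-8) + 3)/(-8 - 3) = 13/11
Result: (9/11)/(w - 3) + (13/11)/(w + 8)


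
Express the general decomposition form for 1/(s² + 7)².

Repeated quadratic factor: (As + B)/(s² + 7) + (Cs + D)/(s² + 7)²


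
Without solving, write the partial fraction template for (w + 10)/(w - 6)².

Repeated linear factor: A/(w - 6) + B/(w - 6)²


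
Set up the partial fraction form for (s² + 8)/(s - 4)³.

Repeated linear factor (power 3): P/(s - 4) + Q/(s - 4)² + R/(s - 4)³


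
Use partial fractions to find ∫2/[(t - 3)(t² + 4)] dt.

Cover-up at t=3: A = 2/(3²+4) = 2/13. Coeff matching: B = -2/13, C = -6/13. Decomposition: (2/13)/(t - 3) - ((2/13)t + 6/13)/(t² + 4). Integrate: linear → ln, quadratic → (1/2)ln + arctan: (2/13) ln|(t - 3)| - (1/13) ln(t² + 4) - (3/13) arctan(t/2) + C


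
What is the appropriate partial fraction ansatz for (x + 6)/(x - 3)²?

Repeated linear factor: α/(x - 3) + β/(x - 3)²


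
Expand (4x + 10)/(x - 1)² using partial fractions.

(4x + 10) = P(x - 1) + Q. At x = 1: Q = 4·1 + 10 = 14. Coeff of x: P = 4
Result: 4/(x - 1) + 14/(x - 1)²


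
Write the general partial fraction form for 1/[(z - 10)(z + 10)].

Distinct linear factors: α/(z - 10) + β/(z + 10)


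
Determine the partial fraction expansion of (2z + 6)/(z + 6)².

(2z + 6) = α(z + 6) + β. At z = -6: β = 2·(-6) + 6 = -6. Coeff of z: α = 2
Result: 2/(z + 6) - 6/(z + 6)²


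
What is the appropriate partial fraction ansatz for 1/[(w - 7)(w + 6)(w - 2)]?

Three distinct linear factors: α/(w - 7) + β/(w + 6) + γ/(w - 2)


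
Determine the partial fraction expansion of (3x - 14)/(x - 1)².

(3x - 14) = P(x - 1) + Q. At x = 1: Q = 3·1 - 14 = -11. Coeff of x: P = 3
Result: 3/(x - 1) - 11/(x - 1)²


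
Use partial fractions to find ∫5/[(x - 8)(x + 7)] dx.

Decompose: 5/[(x - 8)(x + 7)] = (1/3)/(x - 8) - (1/3)/(x + 7). Integrate each term: (1/3) ln|(x - 8)| - (1/3) ln|(x + 7)| + C


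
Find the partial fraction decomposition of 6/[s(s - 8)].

6/s(s - 8) = α/s + β/(s - 8). α = 6/(0 - 8) = -3/4, β = 6/(8 - 0) = 3/4
Result: (-3/4)/s + (3/4)/(s - 8)


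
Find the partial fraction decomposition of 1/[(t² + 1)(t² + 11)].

Coefficient matching gives A = C = 0, B = 1/(11-1) = 1/10, D = -B = -1/10
Result: (1/10)/(t² + 1) - (1/10)/(t² + 11)


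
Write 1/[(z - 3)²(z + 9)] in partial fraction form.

Cover-up at z=-9: γ = 1/(-9 - 3)² = 1/144. Cover-up at z=3: β = 1/(3 + 9) = 1/12. Comparing z² coeff: α = -γ = -1/144
Result: (-1/144)/(z - 3) + (1/12)/(z - 3)² + (1/144)/(z + 9)


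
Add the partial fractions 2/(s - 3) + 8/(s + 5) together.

Common denominator (s - 3)(s + 5). Numerator: 2(s + 5) + 8(s - 3) = (2s + 10) + (8s - 24) = 10s - 14
Result: (10s - 14)/[(s - 3)(s + 5)]


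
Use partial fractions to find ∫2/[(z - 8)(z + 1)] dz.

Decompose: 2/[(z - 8)(z + 1)] = (2/9)/(z - 8) - (2/9)/(z + 1). Integrate each term: (2/9) ln|(z - 8)| - (2/9) ln|(z + 1)| + C


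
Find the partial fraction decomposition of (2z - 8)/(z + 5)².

(2z - 8) = P(z + 5) + Q. At z = -5: Q = 2·(-5) - 8 = -18. Coeff of z: P = 2
Result: 2/(z + 5) - 18/(z + 5)²


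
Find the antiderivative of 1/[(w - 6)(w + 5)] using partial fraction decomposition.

Decompose: 1/[(w - 6)(w + 5)] = (1/11)/(w - 6) - (1/11)/(w + 5). Integrate each term: (1/11) ln|(w - 6)| - (1/11) ln|(w + 5)| + C


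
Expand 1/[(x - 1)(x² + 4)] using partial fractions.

Cover-up at x = 1: α = 1/(1² + 4) = 1/5. Then β = -α = -1/5, γ = -α·(0 + 1) = -1/5
Result: (1/5)/(x - 1) - ((1/5)x + 1/5)/(x² + 4)


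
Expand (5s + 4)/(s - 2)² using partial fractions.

(5s + 4) = A(s - 2) + B. At s = 2: B = 5·2 + 4 = 14. Coeff of s: A = 5
Result: 5/(s - 2) + 14/(s - 2)²


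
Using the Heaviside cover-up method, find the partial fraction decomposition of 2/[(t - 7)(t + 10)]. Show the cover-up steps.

Cover (t - 7): set t=7, get P = 2/(7 + 10) = 2/17. Cover (t + 10): set t=-10, get Q = 2/(-10 - 7) = -2/17.
Result: (2/17)/(t - 7) - (2/17)/(t + 10)


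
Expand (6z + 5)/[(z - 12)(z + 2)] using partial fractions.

At z=12: P = (6·12 + 5)/(12 + 2) = 11/2. At z=-2: Q = (6·(-2) + 5)/(-2 - 12) = 1/2
Result: (11/2)/(z - 12) + (1/2)/(z + 2)


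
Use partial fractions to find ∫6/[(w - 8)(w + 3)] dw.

Decompose: 6/[(w - 8)(w + 3)] = (6/11)/(w - 8) - (6/11)/(w + 3). Integrate each term: (6/11) ln|(w - 8)| - (6/11) ln|(w + 3)| + C


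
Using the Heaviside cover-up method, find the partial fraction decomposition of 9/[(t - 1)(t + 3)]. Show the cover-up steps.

Cover (t - 1): set t=1, get P = 9/(1 + 3) = 9/4. Cover (t + 3): set t=-3, get Q = 9/(-3 - 1) = -9/4.
Result: (9/4)/(t - 1) - (9/4)/(t + 3)


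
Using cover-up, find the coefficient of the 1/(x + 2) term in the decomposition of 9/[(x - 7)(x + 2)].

Cover (x + 2), set x=-2: 9/((x - 7) at x=-2) = 9/(-9) = -1


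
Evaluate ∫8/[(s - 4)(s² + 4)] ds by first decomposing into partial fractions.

Cover-up at s=4: α = 8/(4²+4) = 2/5. Coeff matching: β = -2/5, γ = -8/5. Decomposition: (2/5)/(s - 4) - ((2/5)s + 8/5)/(s² + 4). Integrate: linear → ln, quadratic → (1/2)ln + arctan: (2/5) ln|(s - 4)| - (1/5) ln(s² + 4) - (4/5) arctan(s/2) + C


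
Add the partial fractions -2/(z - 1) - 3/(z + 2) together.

Common denominator (z - 1)(z + 2). Numerator: -2(z + 2) - 3(z - 1) = (-2z - 4) - (3z - 3) = -5z - 1
Result: (-5z - 1)/[(z - 1)(z + 2)]


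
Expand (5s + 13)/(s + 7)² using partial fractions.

(5s + 13) = α(s + 7) + β. At s = -7: β = 5·(-7) + 13 = -22. Coeff of s: α = 5
Result: 5/(s + 7) - 22/(s + 7)²


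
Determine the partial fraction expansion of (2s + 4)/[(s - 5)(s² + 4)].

At s=5: A = (2·5 + 4)/(5² + 4) = 14/29. B = -A = -14/29, C = 2 - 5·A = -12/29
Result: (14/29)/(s - 5) - ((14/29)s + 12/29)/(s² + 4)


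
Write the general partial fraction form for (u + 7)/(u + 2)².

Repeated linear factor: P/(u + 2) + Q/(u + 2)²


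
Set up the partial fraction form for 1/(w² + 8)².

Repeated quadratic factor: (αw + β)/(w² + 8) + (γw + δ)/(w² + 8)²


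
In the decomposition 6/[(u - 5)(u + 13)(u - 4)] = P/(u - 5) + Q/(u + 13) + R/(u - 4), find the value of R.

Cover-up at u = 4: R = 6/[(4 - 5)(4 + 13)] = 6/[(-1)(17)] = -6/17


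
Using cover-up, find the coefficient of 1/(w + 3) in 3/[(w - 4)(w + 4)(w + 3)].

Cover (w + 3), set w=-3: 3/[(-3 - 4)(-3 + 4)] = -3/7


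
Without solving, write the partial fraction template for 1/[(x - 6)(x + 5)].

Distinct linear factors: A/(x - 6) + B/(x + 5)


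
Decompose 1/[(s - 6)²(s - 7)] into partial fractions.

Cover-up at s=7: C = 1/(7 - 6)² = 1. Cover-up at s=6: B = 1/(6 - 7) = -1. Comparing s² coeff: A = -C = -1
Result: -1/(s - 6) - 1/(s - 6)² + 1/(s - 7)


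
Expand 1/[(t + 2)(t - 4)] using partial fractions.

1/(t + 2)(t - 4) = P/(t + 2) + Q/(t - 4). P = 1/(-2 - 4) = -1/6, Q = 1/(4 + 2) = 1/6
Result: (-1/6)/(t + 2) + (1/6)/(t - 4)


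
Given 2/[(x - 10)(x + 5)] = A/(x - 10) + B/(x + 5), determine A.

Cover-up at x = 10: A = 2/(10 + 5) = 2/15


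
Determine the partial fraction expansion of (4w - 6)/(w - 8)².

(4w - 6) = P(w - 8) + Q. At w = 8: Q = 4·8 - 6 = 26. Coeff of w: P = 4
Result: 4/(w - 8) + 26/(w - 8)²


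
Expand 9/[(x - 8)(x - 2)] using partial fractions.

9/(x - 8)(x - 2) = α/(x - 8) + β/(x - 2). α = 9/(8 - 2) = 3/2, β = 9/(2 - 8) = -3/2
Result: (3/2)/(x - 8) - (3/2)/(x - 2)


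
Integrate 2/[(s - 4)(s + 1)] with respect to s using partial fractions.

Decompose: 2/[(s - 4)(s + 1)] = (2/5)/(s - 4) - (2/5)/(s + 1). Integrate each term: (2/5) ln|(s - 4)| - (2/5) ln|(s + 1)| + C


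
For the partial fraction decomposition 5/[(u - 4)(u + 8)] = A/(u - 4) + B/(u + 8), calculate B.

Cover-up at u = -8: B = 5/(-8 - 4) = -5/12


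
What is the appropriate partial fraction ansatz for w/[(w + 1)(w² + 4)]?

Linear + irreducible quadratic: P/(w + 1) + (Qw + R)/(w² + 4)


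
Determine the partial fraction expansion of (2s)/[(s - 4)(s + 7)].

At s=4: α = (2·4 + 0)/(4 + 7) = 8/11. At s=-7: β = (2·(-7) + 0)/(-7 - 4) = 14/11
Result: (8/11)/(s - 4) + (14/11)/(s + 7)


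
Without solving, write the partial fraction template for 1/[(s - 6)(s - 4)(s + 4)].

Three distinct linear factors: P/(s - 6) + Q/(s - 4) + R/(s + 4)


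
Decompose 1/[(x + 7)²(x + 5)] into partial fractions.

Cover-up at x=-5: R = 1/(-5 + 7)² = 1/4. Cover-up at x=-7: Q = 1/(-7 + 5) = -1/2. Comparing x² coeff: P = -R = -1/4
Result: (-1/4)/(x + 7) - (1/2)/(x + 7)² + (1/4)/(x + 5)


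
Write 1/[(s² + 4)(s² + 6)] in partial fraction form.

Coefficient matching gives A = C = 0, B = 1/(6-4) = 1/2, D = -B = -1/2
Result: (1/2)/(s² + 4) - (1/2)/(s² + 6)


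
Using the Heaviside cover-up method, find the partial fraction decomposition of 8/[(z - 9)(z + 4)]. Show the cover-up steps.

Cover (z - 9): set z=9, get A = 8/(9 + 4) = 8/13. Cover (z + 4): set z=-4, get B = 8/(-4 - 9) = -8/13.
Result: (8/13)/(z - 9) - (8/13)/(z + 4)


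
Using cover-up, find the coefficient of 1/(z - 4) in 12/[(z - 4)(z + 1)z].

Cover (z - 4), set z=4: 12/[(4 + 1)(4 - 0)] = 3/5


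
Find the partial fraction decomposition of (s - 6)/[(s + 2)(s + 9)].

At s=-2: α = (1·(-2) - 6)/(-2 + 9) = -8/7. At s=-9: β = (1·(-9) - 6)/(-9 + 2) = 15/7
Result: (-8/7)/(s + 2) + (15/7)/(s + 9)


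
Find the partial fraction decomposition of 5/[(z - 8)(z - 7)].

5/(z - 8)(z - 7) = A/(z - 8) + B/(z - 7). A = 5/(8 - 7) = 5, B = 5/(7 - 8) = -5
Result: 5/(z - 8) - 5/(z - 7)


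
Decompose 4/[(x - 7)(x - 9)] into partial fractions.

4/(x - 7)(x - 9) = α/(x - 7) + β/(x - 9). α = 4/(7 - 9) = -2, β = 4/(9 - 7) = 2
Result: -2/(x - 7) + 2/(x - 9)


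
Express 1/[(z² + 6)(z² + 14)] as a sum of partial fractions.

Coefficient matching gives α = γ = 0, β = 1/(14-6) = 1/8, δ = -β = -1/8
Result: (1/8)/(z² + 6) - (1/8)/(z² + 14)


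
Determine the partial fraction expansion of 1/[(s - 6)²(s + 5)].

Cover-up at s=-5: C = 1/(-5 - 6)² = 1/121. Cover-up at s=6: B = 1/(6 + 5) = 1/11. Comparing s² coeff: A = -C = -1/121
Result: (-1/121)/(s - 6) + (1/11)/(s - 6)² + (1/121)/(s + 5)


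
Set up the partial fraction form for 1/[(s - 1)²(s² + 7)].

Repeated linear + quadratic: A/(s - 1) + B/(s - 1)² + (Cs + D)/(s² + 7)


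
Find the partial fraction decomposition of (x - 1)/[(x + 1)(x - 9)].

At x=-1: α = (1·(-1) - 1)/(-1 - 9) = 1/5. At x=9: β = (1·9 - 1)/(9 + 1) = 4/5
Result: (1/5)/(x + 1) + (4/5)/(x - 9)


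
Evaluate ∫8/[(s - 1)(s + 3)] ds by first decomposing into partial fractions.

Decompose: 8/[(s - 1)(s + 3)] = 2/(s - 1) - 2/(s + 3). Integrate each term: 2 ln|(s - 1)| - 2 ln|(s + 3)| + C


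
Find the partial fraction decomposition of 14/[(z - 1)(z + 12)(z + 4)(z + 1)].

Using Heaviside cover-up: (7/65)/(z - 1) - (7/572)/(z + 12) + (7/60)/(z + 4) - (7/33)/(z + 1)


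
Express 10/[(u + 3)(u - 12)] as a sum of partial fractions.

10/(u + 3)(u - 12) = α/(u + 3) + β/(u - 12). α = 10/(-3 - 12) = -2/3, β = 10/(12 + 3) = 2/3
Result: (-2/3)/(u + 3) + (2/3)/(u - 12)


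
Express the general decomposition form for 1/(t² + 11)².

Repeated quadratic factor: (At + B)/(t² + 11) + (Ct + D)/(t² + 11)²


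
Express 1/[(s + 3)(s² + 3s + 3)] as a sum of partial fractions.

Cover-up at s = -3: α = 1/((-3)² + 3·(-3) + 3) = 1/3. Then β = -α = -1/3, γ = -α·(3 - 3) = 0
Result: (1/3)/(s + 3) - ((1/3)s)/(s² + 3s + 3)


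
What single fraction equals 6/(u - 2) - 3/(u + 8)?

Common denominator (u - 2)(u + 8). Numerator: 6(u + 8) - 3(u - 2) = (6u + 48) - (3u - 6) = 3u + 54
Result: (3u + 54)/[(u - 2)(u + 8)]


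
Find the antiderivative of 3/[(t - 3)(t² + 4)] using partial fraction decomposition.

Cover-up at t=3: P = 3/(3²+4) = 3/13. Coeff matching: Q = -3/13, R = -9/13. Decomposition: (3/13)/(t - 3) - ((3/13)t + 9/13)/(t² + 4). Integrate: linear → ln, quadratic → (1/2)ln + arctan: (3/13) ln|(t - 3)| - (3/26) ln(t² + 4) - (9/26) arctan(t/2) + C


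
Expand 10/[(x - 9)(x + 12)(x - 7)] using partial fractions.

Using cover-up method: A = 5/21, B = 10/399, C = -5/19
Result: (5/21)/(x - 9) + (10/399)/(x + 12) - (5/19)/(x - 7)


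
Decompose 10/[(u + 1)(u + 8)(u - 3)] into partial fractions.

Using cover-up method: α = -5/14, β = 10/77, γ = 5/22
Result: (-5/14)/(u + 1) + (10/77)/(u + 8) + (5/22)/(u - 3)


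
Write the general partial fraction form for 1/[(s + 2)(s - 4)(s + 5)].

Three distinct linear factors: A/(s + 2) + B/(s - 4) + C/(s + 5)


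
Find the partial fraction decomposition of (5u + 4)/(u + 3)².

(5u + 4) = α(u + 3) + β. At u = -3: β = 5·(-3) + 4 = -11. Coeff of u: α = 5
Result: 5/(u + 3) - 11/(u + 3)²


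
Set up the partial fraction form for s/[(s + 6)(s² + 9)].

Linear + irreducible quadratic: α/(s + 6) + (βs + γ)/(s² + 9)


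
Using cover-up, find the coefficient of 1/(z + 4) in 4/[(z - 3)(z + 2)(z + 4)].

Cover (z + 4), set z=-4: 4/[(-4 - 3)(-4 + 2)] = 2/7


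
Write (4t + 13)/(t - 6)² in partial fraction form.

(4t + 13) = A(t - 6) + B. At t = 6: B = 4·6 + 13 = 37. Coeff of t: A = 4
Result: 4/(t - 6) + 37/(t - 6)²


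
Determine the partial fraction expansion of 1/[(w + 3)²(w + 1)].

Cover-up at w=-1: C = 1/(-1 + 3)² = 1/4. Cover-up at w=-3: B = 1/(-3 + 1) = -1/2. Comparing w² coeff: A = -C = -1/4
Result: (-1/4)/(w + 3) - (1/2)/(w + 3)² + (1/4)/(w + 1)


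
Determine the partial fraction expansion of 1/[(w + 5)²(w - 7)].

Cover-up at w=7: C = 1/(7 + 5)² = 1/144. Cover-up at w=-5: B = 1/(-5 - 7) = -1/12. Comparing w² coeff: A = -C = -1/144
Result: (-1/144)/(w + 5) - (1/12)/(w + 5)² + (1/144)/(w - 7)


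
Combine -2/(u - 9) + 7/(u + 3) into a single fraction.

Common denominator (u - 9)(u + 3). Numerator: -2(u + 3) + 7(u - 9) = (-2u - 6) + (7u - 63) = 5u - 69
Result: (5u - 69)/[(u - 9)(u + 3)]


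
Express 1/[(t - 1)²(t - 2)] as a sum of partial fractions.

Cover-up at t=2: C = 1/(2 - 1)² = 1. Cover-up at t=1: B = 1/(1 - 2) = -1. Comparing t² coeff: A = -C = -1
Result: -1/(t - 1) - 1/(t - 1)² + 1/(t - 2)


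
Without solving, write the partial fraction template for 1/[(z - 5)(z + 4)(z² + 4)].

Two linear + quadratic: α/(z - 5) + β/(z + 4) + (γz + δ)/(z² + 4)


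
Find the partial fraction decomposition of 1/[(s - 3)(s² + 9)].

Cover-up at s = 3: A = 1/(3² + 9) = 1/18. Then B = -A = -1/18, C = -A·(0 + 3) = -1/6
Result: (1/18)/(s - 3) - ((1/18)s + 1/6)/(s² + 9)


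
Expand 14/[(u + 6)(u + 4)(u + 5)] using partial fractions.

Using cover-up method: A = 7, B = 7, C = -14
Result: 7/(u + 6) + 7/(u + 4) - 14/(u + 5)


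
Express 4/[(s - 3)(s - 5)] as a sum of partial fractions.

4/(s - 3)(s - 5) = A/(s - 3) + B/(s - 5). A = 4/(3 - 5) = -2, B = 4/(5 - 3) = 2
Result: -2/(s - 3) + 2/(s - 5)


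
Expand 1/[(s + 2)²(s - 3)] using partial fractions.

Cover-up at s=3: R = 1/(3 + 2)² = 1/25. Cover-up at s=-2: Q = 1/(-2 - 3) = -1/5. Comparing s² coeff: P = -R = -1/25
Result: (-1/25)/(s + 2) - (1/5)/(s + 2)² + (1/25)/(s - 3)


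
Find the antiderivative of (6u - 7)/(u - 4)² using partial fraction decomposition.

Decompose: A = 6, B = 6·4 - 7 = 17, so (6u - 7)/(u - 4)² = 6/(u - 4) + 17/(u - 4)². Integrate: ∫ A/(u - 4) du = 6 ln|(u - 4)|; ∫ B/(u - 4)² du = -17/(u - 4). Sum: 6 ln|(u - 4)| - 17/(u - 4) + C


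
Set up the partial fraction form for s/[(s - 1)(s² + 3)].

Linear + irreducible quadratic: α/(s - 1) + (βs + γ)/(s² + 3)


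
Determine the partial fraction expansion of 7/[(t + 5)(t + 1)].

7/(t + 5)(t + 1) = α/(t + 5) + β/(t + 1). α = 7/(-5 + 1) = -7/4, β = 7/(-1 + 5) = 7/4
Result: (-7/4)/(t + 5) + (7/4)/(t + 1)


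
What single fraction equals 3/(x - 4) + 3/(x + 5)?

Common denominator (x - 4)(x + 5). Numerator: 3(x + 5) + 3(x - 4) = (3x + 15) + (3x - 12) = 6x + 3
Result: (6x + 3)/[(x - 4)(x + 5)]


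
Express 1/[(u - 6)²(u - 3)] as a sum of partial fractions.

Cover-up at u=3: R = 1/(3 - 6)² = 1/9. Cover-up at u=6: Q = 1/(6 - 3) = 1/3. Comparing u² coeff: P = -R = -1/9
Result: (-1/9)/(u - 6) + (1/3)/(u - 6)² + (1/9)/(u - 3)


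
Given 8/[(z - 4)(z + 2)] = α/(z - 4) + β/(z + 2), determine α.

Cover-up at z = 4: α = 8/(4 + 2) = 8/6 = 4/3


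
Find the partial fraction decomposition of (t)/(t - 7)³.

(t) = A(t - 7)² + B(t - 7) + C. At t = 7: C = 1·7 + 0 = 7. Coefficients: A = 0, B = 1
Result: 1/(t - 7)² + 7/(t - 7)³


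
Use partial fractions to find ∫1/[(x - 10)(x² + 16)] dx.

Cover-up at x=10: α = 1/(10²+16) = 1/116. Coeff matching: β = -1/116, γ = -5/58. Decomposition: (1/116)/(x - 10) - ((1/116)x + 5/58)/(x² + 16). Integrate: linear → ln, quadratic → (1/2)ln + arctan: (1/116) ln|(x - 10)| - (1/232) ln(x² + 16) - (5/232) arctan(x/4) + C


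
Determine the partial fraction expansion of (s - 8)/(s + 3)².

(s - 8) = A(s + 3) + B. At s = -3: B = 1·(-3) - 8 = -11. Coeff of s: A = 1
Result: 1/(s + 3) - 11/(s + 3)²


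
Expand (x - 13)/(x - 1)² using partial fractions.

(x - 13) = A(x - 1) + B. At x = 1: B = 1·1 - 13 = -12. Coeff of x: A = 1
Result: 1/(x - 1) - 12/(x - 1)²


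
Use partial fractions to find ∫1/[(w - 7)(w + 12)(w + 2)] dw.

Cover-up: A = 1/171, B = 1/190, C = -1/90. Decomposition: (1/171)/(w - 7) + (1/190)/(w + 12) - (1/90)/(w + 2). Integrate each term: (1/171) ln|(w - 7)| + (1/190) ln|(w + 12)| - (1/90) ln|(w + 2)| + C


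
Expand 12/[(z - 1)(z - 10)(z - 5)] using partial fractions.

Using cover-up method: α = 1/3, β = 4/15, γ = -3/5
Result: (1/3)/(z - 1) + (4/15)/(z - 10) - (3/5)/(z - 5)


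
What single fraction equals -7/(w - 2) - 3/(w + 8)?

Common denominator (w - 2)(w + 8). Numerator: -7(w + 8) - 3(w - 2) = (-7w - 56) - (3w - 6) = -10w - 50
Result: (-10w - 50)/[(w - 2)(w + 8)]


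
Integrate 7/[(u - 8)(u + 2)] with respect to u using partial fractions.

Decompose: 7/[(u - 8)(u + 2)] = (7/10)/(u - 8) - (7/10)/(u + 2). Integrate each term: (7/10) ln|(u - 8)| - (7/10) ln|(u + 2)| + C


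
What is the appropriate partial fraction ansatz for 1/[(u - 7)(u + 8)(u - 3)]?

Three distinct linear factors: A/(u - 7) + B/(u + 8) + C/(u - 3)


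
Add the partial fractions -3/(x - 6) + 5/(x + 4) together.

Common denominator (x - 6)(x + 4). Numerator: -3(x + 4) + 5(x - 6) = (-3x - 12) + (5x - 30) = 2x - 42
Result: (2x - 42)/[(x - 6)(x + 4)]


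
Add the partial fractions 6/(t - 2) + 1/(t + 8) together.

Common denominator (t - 2)(t + 8). Numerator: 6(t + 8) + 1(t - 2) = (6t + 48) + (t - 2) = 7t + 46
Result: (7t + 46)/[(t - 2)(t + 8)]


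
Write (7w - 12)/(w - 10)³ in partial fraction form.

(7w - 12) = A(w - 10)² + B(w - 10) + C. At w = 10: C = 7·10 - 12 = 58. Coefficients: A = 0, B = 7
Result: 7/(w - 10)² + 58/(w - 10)³


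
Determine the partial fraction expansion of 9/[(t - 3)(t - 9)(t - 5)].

Using cover-up method: P = 3/4, Q = 3/8, R = -9/8
Result: (3/4)/(t - 3) + (3/8)/(t - 9) - (9/8)/(t - 5)


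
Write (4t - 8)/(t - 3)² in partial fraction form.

(4t - 8) = P(t - 3) + Q. At t = 3: Q = 4·3 - 8 = 4. Coeff of t: P = 4
Result: 4/(t - 3) + 4/(t - 3)²


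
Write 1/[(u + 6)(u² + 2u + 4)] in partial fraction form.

Cover-up at u = -6: A = 1/((-6)² + 2·(-6) + 4) = 1/28. Then B = -A = -1/28, C = -A·(2 - 6) = 1/7
Result: (1/28)/(u + 6) - ((1/28)u - 1/7)/(u² + 2u + 4)


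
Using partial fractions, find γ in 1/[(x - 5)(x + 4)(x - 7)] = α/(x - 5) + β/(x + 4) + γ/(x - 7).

Cover-up at x = 7: γ = 1/[(7 - 5)(7 + 4)] = 1/[(2)(11)] = 1/22


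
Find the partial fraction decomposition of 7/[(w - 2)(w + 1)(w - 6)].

Using cover-up method: α = -7/12, β = 1/3, γ = 1/4
Result: (-7/12)/(w - 2) + (1/3)/(w + 1) + (1/4)/(w - 6)


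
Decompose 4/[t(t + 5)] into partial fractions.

4/t(t + 5) = P/t + Q/(t + 5). P = 4/(0 + 5) = 4/5, Q = 4/(-5 - 0) = -4/5
Result: (4/5)/t - (4/5)/(t + 5)


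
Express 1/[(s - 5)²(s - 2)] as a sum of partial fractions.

Cover-up at s=2: R = 1/(2 - 5)² = 1/9. Cover-up at s=5: Q = 1/(5 - 2) = 1/3. Comparing s² coeff: P = -R = -1/9
Result: (-1/9)/(s - 5) + (1/3)/(s - 5)² + (1/9)/(s - 2)


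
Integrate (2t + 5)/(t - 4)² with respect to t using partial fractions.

Decompose: A = 2, B = 2·4 + 5 = 13, so (2t + 5)/(t - 4)² = 2/(t - 4) + 13/(t - 4)². Integrate: ∫ A/(t - 4) dt = 2 ln|(t - 4)|; ∫ B/(t - 4)² dt = -13/(t - 4). Sum: 2 ln|(t - 4)| - 13/(t - 4) + C


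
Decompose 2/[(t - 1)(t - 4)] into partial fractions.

2/(t - 1)(t - 4) = A/(t - 1) + B/(t - 4). A = 2/(1 - 4) = -2/3, B = 2/(4 - 1) = 2/3
Result: (-2/3)/(t - 1) + (2/3)/(t - 4)


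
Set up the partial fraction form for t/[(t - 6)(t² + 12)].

Linear + irreducible quadratic: A/(t - 6) + (Bt + C)/(t² + 12)


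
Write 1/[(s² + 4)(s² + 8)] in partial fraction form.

Coefficient matching gives P = R = 0, Q = 1/(8-4) = 1/4, S = -Q = -1/4
Result: (1/4)/(s² + 4) - (1/4)/(s² + 8)


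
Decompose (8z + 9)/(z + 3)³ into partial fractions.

(8z + 9) = P(z + 3)² + Q(z + 3) + R. At z = -3: R = 8·(-3) + 9 = -15. Coefficients: P = 0, Q = 8
Result: 8/(z + 3)² - 15/(z + 3)³


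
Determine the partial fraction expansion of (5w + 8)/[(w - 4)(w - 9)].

At w=4: α = (5·4 + 8)/(4 - 9) = -28/5. At w=9: β = (5·9 + 8)/(9 - 4) = 53/5
Result: (-28/5)/(w - 4) + (53/5)/(w - 9)


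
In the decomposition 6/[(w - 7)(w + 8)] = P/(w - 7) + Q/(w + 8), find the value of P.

Cover-up at w = 7: P = 6/(7 + 8) = 6/15 = 2/5


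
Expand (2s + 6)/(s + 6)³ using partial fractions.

(2s + 6) = α(s + 6)² + β(s + 6) + γ. At s = -6: γ = 2·(-6) + 6 = -6. Coefficients: α = 0, β = 2
Result: 2/(s + 6)² - 6/(s + 6)³
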